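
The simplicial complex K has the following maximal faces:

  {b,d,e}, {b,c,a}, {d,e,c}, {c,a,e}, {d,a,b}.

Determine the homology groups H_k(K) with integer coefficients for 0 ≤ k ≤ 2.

H_0 ≅ Z,  H_1 ≅ Z,  H_2 = 0.

We work with the vertex ordering a < b < c < d < e. The simplices of K, each written with vertices in increasing order, are:

  0-simplices (5): a, b, c, d, e
  1-simplices (10): ab, ac, ad, ae, bc, bd, be, cd, ce, de
  2-simplices (5): abc, abd, ace, bde, cde

giving chain groups C_0 ≅ Z^5, C_1 ≅ Z^10, C_2 ≅ Z^5.

Boundary ∂_1: C_1 → C_0 maps an edge to its endpoints' difference, ∂[p,q] = q − p. For instance
  ∂ad = d − a.
The resulting 5×10 matrix has rank 4, and its Smith normal form has invariant factors (1,1,1,1).

The boundary map ∂_2: C_2 → C_1 sends each 2-simplex [p,q,r] to [q,r] − [p,r] + [p,q]. For instance
  ∂abc = bc − ac + ab,
  ∂cde = de − ce + cd.
As a 10×5 matrix over Z this has rank 5, with invariant factors (1,1,1,1,1).

From H_k ≅ ker(∂_k) / im(∂_{k+1}) we obtain:

  H_0: rank C_0 − rank ∂_1 = 5 − 4 = 1, and the invariant factors of ∂_1 are all 1, so H_0 = Z.
  H_1: rank ker ∂_1 − rank ∂_2 = (10 − 4) − 5 = 1, and the invariant factors of ∂_2 are all 1, so H_1 = Z.
  H_2: rank ker ∂_2 − rank ∂_3 = (5 − 5) − 0 = 0, and there is no ∂_3, so H_2 = 0.

As a check, the Euler characteristic is 5 − 10 + 5 = 0, which agrees with 1 − 1 + 0 = 0.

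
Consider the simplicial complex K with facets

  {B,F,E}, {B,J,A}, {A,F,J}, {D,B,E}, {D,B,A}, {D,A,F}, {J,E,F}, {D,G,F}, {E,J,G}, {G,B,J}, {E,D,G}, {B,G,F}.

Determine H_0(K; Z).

Order the vertices as A < B < D < E < F < G < J. Listing each simplex with vertices in this order, K has dimension 2 with simplices:

  0-simplices (7): A, B, D, E, F, G, J
  1-simplices (18): AB, AD, AF, AJ, BD, BE, BF, BG, BJ, DE, DF, DG, EF, EG, EJ, FG, FJ, GJ
  2-simplices (12): ABD, ABJ, ADF, AFJ, BDE, BEF, BFG, BGJ, DEG, DFG, EFJ, EGJ

Hence C_0 ≅ Z^7, C_1 ≅ Z^18, C_2 ≅ Z^12.

The boundary map ∂_1: C_1 → C_0 sends each edge [p,q] (with p < q) to q − p.
As a 7×18 matrix over Z this has rank 6, with invariant factors (1,1,1,1,1,1).

The boundary map ∂_2: C_2 → C_1 sends each 2-simplex [p,q,r] to [q,r] − [p,r] + [p,q]. For instance
  ∂BEF = EF − BF + BE,
  ∂EFJ = FJ − EJ + EF.
The 18×12 boundary matrix has rank 12 and Smith normal form diag(1,1,1,1,1,1,1,1,1,1,1,2).

Computing H_k = (kernel of ∂_k) / (image of ∂_{k+1}):

  H_0: rank C_0 − rank ∂_1 = 7 − 6 = 1, and the invariant factors of ∂_1 are all 1, so H_0 = Z.

(K is a triangulation of the real projective plane RP^2.)

H_0 ≅ Z.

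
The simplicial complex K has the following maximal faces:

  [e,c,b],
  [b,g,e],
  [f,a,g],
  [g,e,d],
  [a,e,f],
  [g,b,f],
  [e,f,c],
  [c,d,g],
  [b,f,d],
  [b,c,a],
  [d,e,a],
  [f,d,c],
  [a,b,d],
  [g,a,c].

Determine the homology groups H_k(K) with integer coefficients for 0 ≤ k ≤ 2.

Take the total order a < b < c < d < e < f < g on the vertex set. Then K (dimension 2) consists of the simplices:

  0-simplices (7): a, b, c, d, e, f, g
  1-simplices (21): ab, ac, ad, ae, af, ag, bc, bd, be, bf, bg, cd, ce, cf, cg, de, df, dg, ef, eg, fg
  2-simplices (14): abc, abd, acg, ade, aef, afg, bce, bdf, beg, bfg, cdf, cdg, cef, deg

giving chain groups C_0 ≅ Z^7, C_1 ≅ Z^21, C_2 ≅ Z^14.

Boundary ∂_1: C_1 → C_0 sends each edge [p,q] (with p < q) to q − p. For instance
  ∂bc = c − b.
This gives a 7×21 integer matrix of rank 6; reducing to Smith normal form yields diagonal entries (1,1,1,1,1,1).

The boundary map ∂_2: C_2 → C_1 acts by ∂[p,q,r] = [q,r] − [p,r] + [p,q]. For instance
  ∂abc = bc − ac + ab,
  ∂deg = eg − dg + de.
The resulting 21×14 matrix has rank 13, and its Smith normal form has invariant factors (1,1,1,1,1,1,1,1,1,1,1,1,1).

Computing H_k = (kernel of ∂_k) / (image of ∂_{k+1}):

  H_0: rank C_0 − rank ∂_1 = 7 − 6 = 1, and the invariant factors of ∂_1 are all 1, so H_0 = Z.
  H_1: rank ker ∂_1 − rank ∂_2 = (21 − 6) − 13 = 2, and the invariant factors of ∂_2 are all 1, so H_1 = Z^2.
  H_2: rank ker ∂_2 − rank ∂_3 = (14 − 13) − 0 = 1, and there is no ∂_3, so H_2 = Z.

As a check, the Euler characteristic is 7 − 21 + 14 = 0, which agrees with 1 − 2 + 1 = 0.
(K is a triangulation of the torus T^2.)

H_0 = Z,  H_1 = Z^2,  H_2 = Z.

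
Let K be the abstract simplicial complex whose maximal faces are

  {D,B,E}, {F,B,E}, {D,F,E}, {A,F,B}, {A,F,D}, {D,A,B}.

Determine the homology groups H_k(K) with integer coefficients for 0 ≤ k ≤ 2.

H_0 ≅ Z,  H_1 = 0,  H_2 ≅ Z.

K has 5 vertices, 9 edges, 6 triangles.
rank ∂_0 = 0, rank ∂_1 = 4 ⇒ b_0 = 5 − 0 − 4 = 1; all invariant factors of ∂_1 are 1 so no torsion. So H_0 ≅ Z.
rank ∂_1 = 4, rank ∂_2 = 5 ⇒ b_1 = 9 − 4 − 5 = 0; all invariant factors of ∂_2 are 1 so no torsion. So H_1 ≅ 0.
rank ∂_2 = 5, rank ∂_3 = 0 ⇒ b_2 = 6 − 5 − 0 = 1. So H_2 ≅ Z.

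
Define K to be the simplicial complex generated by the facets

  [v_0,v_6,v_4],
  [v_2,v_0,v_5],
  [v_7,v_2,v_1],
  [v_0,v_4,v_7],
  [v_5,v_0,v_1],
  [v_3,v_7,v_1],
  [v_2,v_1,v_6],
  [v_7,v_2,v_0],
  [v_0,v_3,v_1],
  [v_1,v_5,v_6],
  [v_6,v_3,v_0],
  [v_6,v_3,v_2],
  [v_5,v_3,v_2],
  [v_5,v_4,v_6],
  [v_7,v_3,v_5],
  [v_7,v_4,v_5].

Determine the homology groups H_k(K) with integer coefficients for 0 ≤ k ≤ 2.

H_0 ≅ Z,  H_1 ≅ Z^2,  H_2 ≅ Z.

We work with the vertex ordering v_0 < v_1 < v_2 < v_3 < v_4 < v_5 < v_6 < v_7. The simplices of K, each written with vertices in increasing order, are:

  0-simplices (8): [v_0], [v_1], [v_2], [v_3], [v_4], [v_5], [v_6], [v_7]
  1-simplices (24): (24 of them)
  2-simplices (16): (16 of them)

Hence C_0 ≅ Z^8, C_1 ≅ Z^24, C_2 ≅ Z^16.

Boundary ∂_1: C_1 → C_0 sends each edge [p,q] (with p < q) to q − p.
As a 8×24 matrix over Z this has rank 7, with invariant factors (1,1,1,1,1,1,1).

Boundary ∂_2: C_2 → C_1 maps a triangle to the signed sum of its edges. For instance
  ∂[v_0,v_2,v_5] = [v_2,v_5] − [v_0,v_5] + [v_0,v_2],
  ∂[v_0,v_4,v_7] = [v_4,v_7] − [v_0,v_7] + [v_0,v_4].
The 24×16 boundary matrix has rank 15 and Smith normal form diag(1,1,1,1,1,1,1,1,1,1,1,1,1,1,1).

Computing H_k = (kernel of ∂_k) / (image of ∂_{k+1}):

  H_0: rank C_0 − rank ∂_1 = 8 − 7 = 1, and the invariant factors of ∂_1 are all 1, so H_0 = Z.
  H_1: rank ker ∂_1 − rank ∂_2 = (24 − 7) − 15 = 2, and the invariant factors of ∂_2 are all 1, so H_1 = Z^2.
  H_2: rank ker ∂_2 − rank ∂_3 = (16 − 15) − 0 = 1, and there is no ∂_3, so H_2 = Z.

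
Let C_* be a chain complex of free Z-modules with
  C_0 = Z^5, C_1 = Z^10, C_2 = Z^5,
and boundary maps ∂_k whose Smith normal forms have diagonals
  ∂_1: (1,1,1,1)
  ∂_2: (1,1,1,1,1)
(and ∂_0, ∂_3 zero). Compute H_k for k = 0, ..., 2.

H_0 = Z,  H_1 = Z,  H_2 = 0.

H_0: b_0 = 5 − 0 − 4 = 1; torsion from ∂_1 factors > 1: none. So H_0 = Z.
H_1: b_1 = 10 − 4 − 5 = 1; torsion from ∂_2 factors > 1: none. So H_1 = Z.
H_2: b_2 = 5 − 5 − 0 = 0; torsion from ∂_3 factors > 1: none. So H_2 = 0.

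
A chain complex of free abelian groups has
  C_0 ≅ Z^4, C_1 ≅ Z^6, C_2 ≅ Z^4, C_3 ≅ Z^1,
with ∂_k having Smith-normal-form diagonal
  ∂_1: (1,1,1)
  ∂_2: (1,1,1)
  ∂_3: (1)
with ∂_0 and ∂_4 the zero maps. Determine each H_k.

H_0: b_0 = 4 − 0 − 3 = 1; torsion from ∂_1 factors > 1: none. So H_0 = Z.
H_1: b_1 = 6 − 3 − 3 = 0; torsion from ∂_2 factors > 1: none. So H_1 = 0.
H_2: b_2 = 4 − 3 − 1 = 0; torsion from ∂_3 factors > 1: none. So H_2 = 0.
H_3: b_3 = 1 − 1 − 0 = 0; torsion from ∂_4 factors > 1: none. So H_3 = 0.

H_0 = Z,  H_1 = 0,  H_2 = 0,  H_3 = 0.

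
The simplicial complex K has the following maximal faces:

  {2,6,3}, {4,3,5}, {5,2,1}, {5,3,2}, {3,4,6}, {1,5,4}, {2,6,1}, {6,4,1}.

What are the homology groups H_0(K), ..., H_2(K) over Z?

Take the total order 1 < 2 < 3 < 4 < 5 < 6 on the vertex set. Then K (dimension 2) consists of the simplices:

  0-simplices (6): [1], [2], [3], [4], [5], [6]
  1-simplices (12): [1,2], [1,4], [1,5], [1,6], [2,3], [2,5], [2,6], [3,4], [3,5], [3,6], [4,5], [4,6]
  2-simplices (8): [1,2,5], [1,2,6], [1,4,5], [1,4,6], [2,3,5], [2,3,6], [3,4,5], [3,4,6]

giving chain groups C_0 ≅ Z^6, C_1 ≅ Z^12, C_2 ≅ Z^8.

∂_1: C_1 → C_0 sends each edge [p,q] (with p < q) to q − p. For instance
  ∂[1,6] = [6] − [1].
The resulting 6×12 matrix has rank 5, and its Smith normal form has invariant factors (1,1,1,1,1).

The boundary map ∂_2: C_2 → C_1 sends each 2-simplex [p,q,r] to [q,r] − [p,r] + [p,q]. For instance
  ∂[1,4,5] = [4,5] − [1,5] + [1,4],
  ∂[1,2,6] = [2,6] − [1,6] + [1,2].
As a 12×8 matrix over Z this has rank 7, with invariant factors (1,1,1,1,1,1,1).

Now H_k = ker ∂_k / im ∂_{k+1}, so:

  H_0: rank C_0 − rank ∂_1 = 6 − 5 = 1, and the invariant factors of ∂_1 are all 1, so H_0 ≅ Z.
  H_1: rank ker ∂_1 − rank ∂_2 = (12 − 5) − 7 = 0, and the invariant factors of ∂_2 are all 1, so H_1 ≅ 0.
  H_2: rank ker ∂_2 − rank ∂_3 = (8 − 7) − 0 = 1, and there is no ∂_3, so H_2 ≅ Z.

As a check, the Euler characteristic is 6 − 12 + 8 = 2, which agrees with 1 − 0 + 1 = 2.

H_0 = Z,  H_1 = 0,  H_2 = Z.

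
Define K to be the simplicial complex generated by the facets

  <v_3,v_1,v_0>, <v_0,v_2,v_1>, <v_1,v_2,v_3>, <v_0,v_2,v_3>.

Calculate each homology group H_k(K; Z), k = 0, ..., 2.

Fix the vertex order v_0 < v_1 < v_2 < v_3 and write every simplex with vertices in increasing order. Then dim K = 2 and the simplices of K are:

  0-simplices (4): [v_0], [v_1], [v_2], [v_3]
  1-simplices (6): [v_0,v_1], [v_0,v_2], [v_0,v_3], [v_1,v_2], [v_1,v_3], [v_2,v_3]
  2-simplices (4): [v_0,v_1,v_2], [v_0,v_1,v_3], [v_0,v_2,v_3], [v_1,v_2,v_3]

giving chain groups C_0 ≅ Z^4, C_1 ≅ Z^6, C_2 ≅ Z^4.

The boundary map ∂_1: C_1 → C_0 maps an edge to its endpoints' difference, ∂[p,q] = q − p. For instance
  ∂[v_0,v_2] = [v_2] − [v_0].
This gives a 4×6 integer matrix of rank 3; reducing to Smith normal form yields diagonal entries (1,1,1).

The boundary map ∂_2: C_2 → C_1 maps a triangle to the signed sum of its edges. For instance
  ∂[v_0,v_1,v_3] = [v_1,v_3] − [v_0,v_3] + [v_0,v_1],
  ∂[v_1,v_2,v_3] = [v_2,v_3] − [v_1,v_3] + [v_1,v_2].
This gives a 6×4 integer matrix of rank 3; reducing to Smith normal form yields diagonal entries (1,1,1).

From H_k ≅ ker(∂_k) / im(∂_{k+1}) we obtain:

  H_0: rank C_0 − rank ∂_1 = 4 − 3 = 1, and the invariant factors of ∂_1 are all 1, so H_0 = Z.
  H_1: rank ker ∂_1 − rank ∂_2 = (6 − 3) − 3 = 0, and the invariant factors of ∂_2 are all 1, so H_1 = 0.
  H_2: rank ker ∂_2 − rank ∂_3 = (4 − 3) − 0 = 1, and there is no ∂_3, so H_2 = Z.

As a check, the Euler characteristic is 4 − 6 + 4 = 2, which agrees with 1 − 0 + 1 = 2.

H_0 = Z,  H_1 = 0,  H_2 = Z.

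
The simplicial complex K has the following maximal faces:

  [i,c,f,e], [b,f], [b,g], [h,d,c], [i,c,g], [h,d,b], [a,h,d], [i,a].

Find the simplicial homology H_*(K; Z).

H_0 ≅ Z,  H_1 ≅ Z^3,  H_2 = 0,  H_3 = 0.

We work with the vertex ordering a < b < c < d < e < f < g < h < i. The simplices of K, each written with vertices in increasing order, are:

  0-simplices (9): a, b, c, d, e, f, g, h, i
  1-simplices (18): ad, ah, ai, bd, bf, bg, bh, cd, ce, cf, cg, ch, ci, dh, ef, ei, fi, gi
  2-simplices (8): adh, bdh, cdh, cef, cei, cfi, cgi, efi
  3-simplices (1): cefi

so the chain groups are C_0 ≅ Z^9, C_1 ≅ Z^18, C_2 ≅ Z^8, C_3 ≅ Z^1.

∂_1: C_1 → C_0 sends each edge [p,q] (with p < q) to q − p. For instance
  ∂bf = f − b.
This gives a 9×18 integer matrix of rank 8; reducing to Smith normal form yields diagonal entries (1,1,1,1,1,1,1,1).

The boundary map ∂_2: C_2 → C_1 sends each 2-simplex [p,q,r] to [q,r] − [p,r] + [p,q]. For instance
  ∂bdh = dh − bh + bd,
  ∂cef = ef − cf + ce.
As a 18×8 matrix over Z this has rank 7, with invariant factors (1,1,1,1,1,1,1).

∂_3: C_3 → C_2 sends each 3-simplex σ to the alternating sum Σ_i (−1)^i (σ with its i-th vertex removed). For instance
  ∂cefi = efi − cfi + cei − cef.
This gives a 8×1 integer matrix of rank 1; reducing to Smith normal form yields diagonal entries (1).

From H_k ≅ ker(∂_k) / im(∂_{k+1}) we obtain:

  H_0: rank C_0 − rank ∂_1 = 9 − 8 = 1, and the invariant factors of ∂_1 are all 1, so H_0 = Z.
  H_1: rank ker ∂_1 − rank ∂_2 = (18 − 8) − 7 = 3, and the invariant factors of ∂_2 are all 1, so H_1 = Z^3.
  H_2: rank ker ∂_2 − rank ∂_3 = (8 − 7) − 1 = 0, and the invariant factors of ∂_3 are all 1, so H_2 = 0.
  H_3: rank ker ∂_3 − rank ∂_4 = (1 − 1) − 0 = 0, and there is no ∂_4, so H_3 = 0.

As a check, the Euler characteristic is 9 − 18 + 8 − 1 = -2, which agrees with 1 − 3 + 0 − 0 = -2.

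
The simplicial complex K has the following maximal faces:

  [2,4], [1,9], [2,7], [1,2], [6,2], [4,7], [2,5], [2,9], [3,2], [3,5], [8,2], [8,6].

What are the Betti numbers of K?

b_0 = 1, b_1 = 4.

Take the total order 1 < 2 < 3 < 4 < 5 < 6 < 7 < 8 < 9 on the vertex set. Then K (dimension 1) consists of the simplices:

  0-simplices (9): [1], [2], [3], [4], [5], [6], [7], [8], [9]
  1-simplices (12): [1,2], [1,9], [2,3], [2,4], [2,5], [2,6], [2,7], [2,8], [2,9], [3,5], [4,7], [6,8]

Hence C_0 ≅ Z^9, C_1 ≅ Z^12.

The boundary map ∂_1: C_1 → C_0 is given by ∂[p,q] = [q] − [p].
The resulting 9×12 matrix has rank 8, and its Smith normal form has invariant factors (1,1,1,1,1,1,1,1).

Reading off H_k = ker ∂_k / im ∂_{k+1}:

  H_0: rank C_0 − rank ∂_1 = 9 − 8 = 1, and the invariant factors of ∂_1 are all 1, so H_0 = Z.
  H_1: rank ker ∂_1 − rank ∂_2 = (12 − 8) − 0 = 4, and there is no ∂_2, so H_1 = Z^4.

As a check, the Euler characteristic is 9 − 12 = -3, which agrees with 1 − 4 = -3.
(K is a triangulation of a wedge of 4 circles.)

Hence the Betti numbers are b_0 = 1, b_1 = 4.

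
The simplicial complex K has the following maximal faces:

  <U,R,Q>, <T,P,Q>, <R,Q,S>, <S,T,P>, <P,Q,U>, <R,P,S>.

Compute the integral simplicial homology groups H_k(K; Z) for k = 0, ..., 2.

H_0 = Z,  H_1 = Z,  H_2 = 0.

We work with the vertex ordering P < Q < R < S < T < U. The simplices of K, each written with vertices in increasing order, are:

  0-simplices (6): P, Q, R, S, T, U
  1-simplices (12): PQ, PR, PS, PT, PU, QR, QS, QT, QU, RS, RU, ST
  2-simplices (6): PQT, PQU, PRS, PST, QRS, QRU

Hence C_0 ≅ Z^6, C_1 ≅ Z^12, C_2 ≅ Z^6.

∂_1: C_1 → C_0 sends each edge [p,q] (with p < q) to q − p. For instance
  ∂RS = S − R.
This gives a 6×12 integer matrix of rank 5; reducing to Smith normal form yields diagonal entries (1,1,1,1,1).

∂_2: C_2 → C_1 maps a triangle to the signed sum of its edges. For instance
  ∂PQT = QT − PT + PQ,
  ∂PRS = RS − PS + PR.
This gives a 12×6 integer matrix of rank 6; reducing to Smith normal form yields diagonal entries (1,1,1,1,1,1).

Computing H_k = (kernel of ∂_k) / (image of ∂_{k+1}):

  H_0: rank C_0 − rank ∂_1 = 6 − 5 = 1, and the invariant factors of ∂_1 are all 1, so H_0 = Z.
  H_1: rank ker ∂_1 − rank ∂_2 = (12 − 5) − 6 = 1, and the invariant factors of ∂_2 are all 1, so H_1 = Z.
  H_2: rank ker ∂_2 − rank ∂_3 = (6 − 6) − 0 = 0, and there is no ∂_3, so H_2 = 0.

As a check, the Euler characteristic is 6 − 12 + 6 = 0, which agrees with 1 − 1 + 0 = 0.
(K is a triangulation of the cylinder S^1 x I.)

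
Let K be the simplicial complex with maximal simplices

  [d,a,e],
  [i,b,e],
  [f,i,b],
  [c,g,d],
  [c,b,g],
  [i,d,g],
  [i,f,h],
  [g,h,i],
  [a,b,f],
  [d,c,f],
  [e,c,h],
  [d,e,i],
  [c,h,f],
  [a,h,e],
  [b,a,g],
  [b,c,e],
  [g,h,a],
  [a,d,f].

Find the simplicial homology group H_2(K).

H_2 ≅ Z.

Fix the vertex order a < b < c < d < e < f < g < h < i and write every simplex with vertices in increasing order. Then dim K = 2 and the simplices of K are:

  0-simplices (9): a, b, c, d, e, f, g, h, i
  1-simplices (27): ab, ad, ae, af, ag, ah, bc, be, bf, bg, bi, cd, ce, cf, cg, ch, de, df, dg, di, eh, ei, fh, fi, gh, gi, hi
  2-simplices (18): abf, abg, ade, adf, aeh, agh, bce, bcg, bei, bfi, cdf, cdg, ceh, cfh, dei, dgi, fhi, ghi

giving chain groups C_0 ≅ Z^9, C_1 ≅ Z^27, C_2 ≅ Z^18.

The boundary map ∂_1: C_1 → C_0 sends each edge [p,q] (with p < q) to q − p. For instance
  ∂fh = h − f.
As a 9×27 matrix over Z this has rank 8, with invariant factors (1,1,1,1,1,1,1,1).

∂_2: C_2 → C_1 maps a triangle to the signed sum of its edges. For instance
  ∂fhi = hi − fi + fh,
  ∂bcg = cg − bg + bc.
The 27×18 boundary matrix has rank 17 and Smith normal form diag(1,1,1,1,1,1,1,1,1,1,1,1,1,1,1,1,1).

From H_k ≅ ker(∂_k) / im(∂_{k+1}) we obtain:

  H_2: rank ker ∂_2 − rank ∂_3 = (18 − 17) − 0 = 1, and there is no ∂_3, so H_2 ≅ Z.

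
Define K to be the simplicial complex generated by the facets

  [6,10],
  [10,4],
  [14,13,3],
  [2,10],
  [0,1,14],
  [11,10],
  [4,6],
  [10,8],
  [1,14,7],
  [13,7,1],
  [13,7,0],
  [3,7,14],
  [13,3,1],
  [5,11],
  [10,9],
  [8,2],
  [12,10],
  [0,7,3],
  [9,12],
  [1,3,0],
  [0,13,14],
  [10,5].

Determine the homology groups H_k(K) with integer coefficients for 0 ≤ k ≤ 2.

Fix the vertex order 0 < 1 < 2 < 3 < 4 < 5 < 6 < 7 < 8 < 9 < 10 < 11 < 12 < 13 < 14 and write every simplex with vertices in increasing order. Then dim K = 2 and the simplices of K are:

  0-simplices (15): [0], [1], [2], [3], [4], [5], [6], [7], [8], [9], [10], [11], [12], [13], [14]
  1-simplices (27): (27 of them)
  2-simplices (10): [0,1,3], [0,1,14], [0,3,7], [0,7,13], [0,13,14], [1,3,13], [1,7,13], [1,7,14], [3,7,14], [3,13,14]

Hence C_0 ≅ Z^15, C_1 ≅ Z^27, C_2 ≅ Z^10.

∂_1: C_1 → C_0 sends each edge [p,q] (with p < q) to q − p.
The 15×27 boundary matrix has rank 13 and Smith normal form diag(1,1,1,1,1,1,1,1,1,1,1,1,1).

∂_2: C_2 → C_1 maps a triangle to the signed sum of its edges. For instance
  ∂[0,1,14] = [1,14] − [0,14] + [0,1],
  ∂[3,7,14] = [7,14] − [3,14] + [3,7].
The 27×10 boundary matrix has rank 10 and Smith normal form diag(1,1,1,1,1,1,1,1,1,2).

Computing H_k = (kernel of ∂_k) / (image of ∂_{k+1}):

  H_0: rank C_0 − rank ∂_1 = 15 − 13 = 2, and the invariant factors of ∂_1 are all 1, so H_0 = Z^2.
  H_1: rank ker ∂_1 − rank ∂_2 = (27 − 13) − 10 = 4, and ∂_2 has invariant factor 2 > 1, so H_1 = Z^4 ⊕ Z/2Z.
  H_2: rank ker ∂_2 − rank ∂_3 = (10 − 10) − 0 = 0, and there is no ∂_3, so H_2 = 0.

(K is a triangulation of the disjoint union of a wedge of 4 circles and the real projective plane RP^2.)

H_0 ≅ Z^2,  H_1 ≅ Z^4 ⊕ Z/2Z,  H_2 = 0.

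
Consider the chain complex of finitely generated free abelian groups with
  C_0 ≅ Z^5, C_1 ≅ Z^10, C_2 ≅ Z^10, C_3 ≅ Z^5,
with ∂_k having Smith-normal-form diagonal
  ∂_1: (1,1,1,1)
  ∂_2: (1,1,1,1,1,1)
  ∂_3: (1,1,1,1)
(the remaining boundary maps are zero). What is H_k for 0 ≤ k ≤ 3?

H_0: b_0 = 5 − 0 − 4 = 1; torsion from ∂_1 factors > 1: none. So H_0 ≅ Z.
H_1: b_1 = 10 − 4 − 6 = 0; torsion from ∂_2 factors > 1: none. So H_1 ≅ 0.
H_2: b_2 = 10 − 6 − 4 = 0; torsion from ∂_3 factors > 1: none. So H_2 ≅ 0.
H_3: b_3 = 5 − 4 − 0 = 1; torsion from ∂_4 factors > 1: none. So H_3 ≅ Z.

H_0 ≅ Z,  H_1 = 0,  H_2 = 0,  H_3 ≅ Z.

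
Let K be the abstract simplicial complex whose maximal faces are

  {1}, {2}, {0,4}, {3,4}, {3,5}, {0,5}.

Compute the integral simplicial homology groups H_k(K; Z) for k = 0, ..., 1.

H_0 = Z^3,  H_1 = Z.

Order the vertices as 0 < 1 < 2 < 3 < 4 < 5. Listing each simplex with vertices in this order, K has dimension 1 with simplices:

  0-simplices (6): [0], [1], [2], [3], [4], [5]
  1-simplices (4): [0,4], [0,5], [3,4], [3,5]

giving chain groups C_0 ≅ Z^6, C_1 ≅ Z^4.

Boundary ∂_1: C_1 → C_0 maps an edge to its endpoints' difference, ∂[p,q] = q − p. For instance
  ∂[3,4] = [4] − [3].
The resulting 6×4 matrix has rank 3, and its Smith normal form has invariant factors (1,1,1).

From H_k ≅ ker(∂_k) / im(∂_{k+1}) we obtain:

  H_0: rank C_0 − rank ∂_1 = 6 − 3 = 3, and the invariant factors of ∂_1 are all 1, so H_0 = Z^3.
  H_1: rank ker ∂_1 − rank ∂_2 = (4 − 3) − 0 = 1, and there is no ∂_2, so H_1 = Z.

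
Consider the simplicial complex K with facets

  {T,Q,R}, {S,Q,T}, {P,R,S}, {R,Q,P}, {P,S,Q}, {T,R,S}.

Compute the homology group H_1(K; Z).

H_1 = 0.

Fix the vertex order P < Q < R < S < T and write every simplex with vertices in increasing order. Then dim K = 2 and the simplices of K are:

  0-simplices (5): P, Q, R, S, T
  1-simplices (9): PQ, PR, PS, QR, QS, QT, RS, RT, ST
  2-simplices (6): PQR, PQS, PRS, QRT, QST, RST

Hence C_0 ≅ Z^5, C_1 ≅ Z^9, C_2 ≅ Z^6.

∂_1: C_1 → C_0 maps an edge to its endpoints' difference, ∂[p,q] = q − p.
As a 5×9 matrix over Z this has rank 4, with invariant factors (1,1,1,1).

Boundary ∂_2: C_2 → C_1 acts by ∂[p,q,r] = [q,r] − [p,r] + [p,q]. For instance
  ∂QRT = RT − QT + QR,
  ∂RST = ST − RT + RS.
The 9×6 boundary matrix has rank 5 and Smith normal form diag(1,1,1,1,1).

Now H_k = ker ∂_k / im ∂_{k+1}, so:

  H_1: rank ker ∂_1 − rank ∂_2 = (9 − 4) − 5 = 0, and the invariant factors of ∂_2 are all 1, so H_1 ≅ 0.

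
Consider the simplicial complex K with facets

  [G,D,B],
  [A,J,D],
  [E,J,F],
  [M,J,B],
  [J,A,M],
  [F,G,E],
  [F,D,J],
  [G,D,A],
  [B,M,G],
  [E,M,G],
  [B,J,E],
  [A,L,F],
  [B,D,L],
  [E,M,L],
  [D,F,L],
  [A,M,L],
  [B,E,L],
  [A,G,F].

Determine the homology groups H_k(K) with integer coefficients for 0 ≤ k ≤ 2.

H_0 ≅ Z,  H_1 ≅ Z ⊕ Z/2,  H_2 = 0.

Order the vertices as A < B < D < E < F < G < J < L < M. Listing each simplex with vertices in this order, K has dimension 2 with simplices:

  0-simplices (9): A, B, D, E, F, G, J, L, M
  1-simplices (27): AD, AF, AG, AJ, AL, AM, BD, BE, BG, BJ, BL, BM, DF, DG, DJ, DL, EF, EG, EJ, EL, EM, FG, FJ, FL, GM, JM, LM
  2-simplices (18): ADG, ADJ, AFG, AFL, AJM, ALM, BDG, BDL, BEJ, BEL, BGM, BJM, DFJ, DFL, EFG, EFJ, EGM, ELM

so the chain groups are C_0 ≅ Z^9, C_1 ≅ Z^27, C_2 ≅ Z^18.

∂_1: C_1 → C_0 maps an edge to its endpoints' difference, ∂[p,q] = q − p. For instance
  ∂EG = G − E.
The 9×27 boundary matrix has rank 8 and Smith normal form diag(1,1,1,1,1,1,1,1).

Boundary ∂_2: C_2 → C_1 maps a triangle to the signed sum of its edges. For instance
  ∂ADG = DG − AG + AD,
  ∂EFG = FG − EG + EF.
As a 27×18 matrix over Z this has rank 18, with invariant factors (1,1,1,1,1,1,1,1,1,1,1,1,1,1,1,1,1,2).

From H_k ≅ ker(∂_k) / im(∂_{k+1}) we obtain:

  H_0: rank C_0 − rank ∂_1 = 9 − 8 = 1, and the invariant factors of ∂_1 are all 1, so H_0 ≅ Z.
  H_1: rank ker ∂_1 − rank ∂_2 = (27 − 8) − 18 = 1, and ∂_2 has invariant factor 2 > 1, so H_1 ≅ Z ⊕ Z/2.
  H_2: rank ker ∂_2 − rank ∂_3 = (18 − 18) − 0 = 0, and there is no ∂_3, so H_2 ≅ 0.

(K is a triangulation of the Klein bottle.)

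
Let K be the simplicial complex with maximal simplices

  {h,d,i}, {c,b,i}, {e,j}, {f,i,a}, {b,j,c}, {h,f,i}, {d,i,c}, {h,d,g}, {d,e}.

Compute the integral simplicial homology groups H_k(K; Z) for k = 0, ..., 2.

Fix the vertex order a < b < c < d < e < f < g < h < i < j and write every simplex with vertices in increasing order. Then dim K = 2 and the simplices of K are:

  0-simplices (10): a, b, c, d, e, f, g, h, i, j
  1-simplices (17): af, ai, bc, bi, bj, cd, ci, cj, de, dg, dh, di, ej, fh, fi, gh, hi
  2-simplices (7): afi, bci, bcj, cdi, dgh, dhi, fhi

so the chain groups are C_0 ≅ Z^10, C_1 ≅ Z^17, C_2 ≅ Z^7.

Boundary ∂_1: C_1 → C_0 sends each edge [p,q] (with p < q) to q − p. For instance
  ∂ai = i − a.
The resulting 10×17 matrix has rank 9, and its Smith normal form has invariant factors (1,1,1,1,1,1,1,1,1).

Boundary ∂_2: C_2 → C_1 sends each 2-simplex [p,q,r] to [q,r] − [p,r] + [p,q]. For instance
  ∂bci = ci − bi + bc,
  ∂bcj = cj − bj + bc.
The 17×7 boundary matrix has rank 7 and Smith normal form diag(1,1,1,1,1,1,1).

From H_k ≅ ker(∂_k) / im(∂_{k+1}) we obtain:

  H_0: rank C_0 − rank ∂_1 = 10 − 9 = 1, and the invariant factors of ∂_1 are all 1, so H_0 = Z.
  H_1: rank ker ∂_1 − rank ∂_2 = (17 − 9) − 7 = 1, and the invariant factors of ∂_2 are all 1, so H_1 = Z.
  H_2: rank ker ∂_2 − rank ∂_3 = (7 − 7) − 0 = 0, and there is no ∂_3, so H_2 = 0.

H_0 ≅ Z,  H_1 ≅ Z,  H_2 = 0.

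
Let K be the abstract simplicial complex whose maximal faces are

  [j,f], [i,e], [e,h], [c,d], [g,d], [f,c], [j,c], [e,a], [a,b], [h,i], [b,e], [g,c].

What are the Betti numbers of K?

Take the total order a < b < c < d < e < f < g < h < i < j on the vertex set. Then K (dimension 1) consists of the simplices:

  0-simplices (10): a, b, c, d, e, f, g, h, i, j
  1-simplices (12): ab, ae, be, cd, cf, cg, cj, dg, eh, ei, fj, hi

Hence C_0 ≅ Z^10, C_1 ≅ Z^12.

The boundary map ∂_1: C_1 → C_0 maps an edge to its endpoints' difference, ∂[p,q] = q − p. For instance
  ∂cf = f − c.
The 10×12 boundary matrix has rank 8 and Smith normal form diag(1,1,1,1,1,1,1,1).

From H_k ≅ ker(∂_k) / im(∂_{k+1}) we obtain:

  H_0: rank C_0 − rank ∂_1 = 10 − 8 = 2, and the invariant factors of ∂_1 are all 1, so H_0 = Z^2.
  H_1: rank ker ∂_1 − rank ∂_2 = (12 − 8) − 0 = 4, and there is no ∂_2, so H_1 = Z^4.

As a check, the Euler characteristic is 10 − 12 = -2, which agrees with 2 − 4 = -2.

Hence the Betti numbers are b_0 = 2, b_1 = 4.

b_0 = 2, b_1 = 4.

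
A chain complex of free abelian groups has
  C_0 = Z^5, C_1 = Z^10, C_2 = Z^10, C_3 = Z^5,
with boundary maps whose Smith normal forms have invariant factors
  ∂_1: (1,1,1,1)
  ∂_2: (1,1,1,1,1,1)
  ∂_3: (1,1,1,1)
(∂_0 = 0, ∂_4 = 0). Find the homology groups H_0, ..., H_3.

H_0 ≅ Z,  H_1 = 0,  H_2 = 0,  H_3 ≅ Z.

H_0: b_0 = 5 − 0 − 4 = 1; torsion from ∂_1 factors > 1: none. So H_0 ≅ Z.
H_1: b_1 = 10 − 4 − 6 = 0; torsion from ∂_2 factors > 1: none. So H_1 ≅ 0.
H_2: b_2 = 10 − 6 − 4 = 0; torsion from ∂_3 factors > 1: none. So H_2 ≅ 0.
H_3: b_3 = 5 − 4 − 0 = 1; torsion from ∂_4 factors > 1: none. So H_3 ≅ Z.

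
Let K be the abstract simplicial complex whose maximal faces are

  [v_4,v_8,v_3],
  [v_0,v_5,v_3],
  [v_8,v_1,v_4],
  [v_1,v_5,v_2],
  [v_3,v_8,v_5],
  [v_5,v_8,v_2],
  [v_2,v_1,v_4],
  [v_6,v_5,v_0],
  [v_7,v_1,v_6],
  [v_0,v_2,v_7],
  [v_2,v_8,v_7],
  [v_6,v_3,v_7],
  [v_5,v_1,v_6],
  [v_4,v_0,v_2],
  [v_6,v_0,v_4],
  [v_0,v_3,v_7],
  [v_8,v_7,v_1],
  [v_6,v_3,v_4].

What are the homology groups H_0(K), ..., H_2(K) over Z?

H_0 ≅ Z,  H_1 ≅ Z × Z/2,  H_2 = 0.

K has 9 vertices, 27 edges, 18 triangles.
rank ∂_0 = 0, rank ∂_1 = 8 ⇒ b_0 = 9 − 0 − 8 = 1; all invariant factors of ∂_1 are 1 so no torsion. So H_0 = Z.
rank ∂_1 = 8, rank ∂_2 = 18 ⇒ b_1 = 27 − 8 − 18 = 1; ∂_2 has invariant factor(s) [2] giving torsion. So H_1 = Z × Z/2.
rank ∂_2 = 18, rank ∂_3 = 0 ⇒ b_2 = 18 − 18 − 0 = 0. So H_2 = 0.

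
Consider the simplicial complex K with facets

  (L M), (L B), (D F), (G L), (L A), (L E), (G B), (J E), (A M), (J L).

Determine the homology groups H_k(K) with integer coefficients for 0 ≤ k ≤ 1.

Order the vertices as A < B < D < E < F < G < J < L < M. Listing each simplex with vertices in this order, K has dimension 1 with simplices:

  0-simplices (9): A, B, D, E, F, G, J, L, M
  1-simplices (10): AL, AM, BG, BL, DF, EJ, EL, GL, JL, LM

Hence C_0 ≅ Z^9, C_1 ≅ Z^10.

Boundary ∂_1: C_1 → C_0 is given by ∂[p,q] = [q] − [p]. For instance
  ∂LM = M − L.
This gives a 9×10 integer matrix of rank 7; reducing to Smith normal form yields diagonal entries (1,1,1,1,1,1,1).

Computing H_k = (kernel of ∂_k) / (image of ∂_{k+1}):

  H_0: rank C_0 − rank ∂_1 = 9 − 7 = 2, and the invariant factors of ∂_1 are all 1, so H_0 = Z^2.
  H_1: rank ker ∂_1 − rank ∂_2 = (10 − 7) − 0 = 3, and there is no ∂_2, so H_1 = Z^3.

H_0 = Z^2,  H_1 = Z^3.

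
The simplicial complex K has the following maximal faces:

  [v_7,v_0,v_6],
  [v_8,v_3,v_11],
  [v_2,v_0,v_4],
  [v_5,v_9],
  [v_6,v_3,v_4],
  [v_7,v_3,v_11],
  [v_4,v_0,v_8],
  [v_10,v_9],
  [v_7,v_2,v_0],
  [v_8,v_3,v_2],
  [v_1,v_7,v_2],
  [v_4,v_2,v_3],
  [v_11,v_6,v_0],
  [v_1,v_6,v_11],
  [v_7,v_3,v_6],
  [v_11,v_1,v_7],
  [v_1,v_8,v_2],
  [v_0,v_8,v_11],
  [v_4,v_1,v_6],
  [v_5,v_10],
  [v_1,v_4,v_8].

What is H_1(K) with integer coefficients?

H_1 = Z^2 ⊕ Z/2Z.

K has 12 vertices, 30 edges, 18 triangles.
rank ∂_1 = 10, rank ∂_2 = 18 ⇒ b_1 = 30 − 10 − 18 = 2; ∂_2 has invariant factor(s) [2] giving torsion. So H_1 = Z^2 ⊕ Z/2Z.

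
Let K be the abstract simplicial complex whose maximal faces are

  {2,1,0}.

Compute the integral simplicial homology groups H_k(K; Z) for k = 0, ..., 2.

Fix the vertex order 0 < 1 < 2 and write every simplex with vertices in increasing order. Then dim K = 2 and the simplices of K are:

  0-simplices (3): [0], [1], [2]
  1-simplices (3): [0,1], [0,2], [1,2]
  2-simplices (1): [0,1,2]

giving chain groups C_0 ≅ Z^3, C_1 ≅ Z^3, C_2 ≅ Z^1.

The boundary map ∂_1: C_1 → C_0 sends each edge [p,q] (with p < q) to q − p. For instance
  ∂[0,2] = [2] − [0].
As a 3×3 matrix over Z this has rank 2, with invariant factors (1,1).

∂_2: C_2 → C_1 sends each 2-simplex [p,q,r] to [q,r] − [p,r] + [p,q]. For instance
  ∂[0,1,2] = [1,2] − [0,2] + [0,1].
This gives a 3×1 integer matrix of rank 1; reducing to Smith normal form yields diagonal entries (1).

Reading off H_k = ker ∂_k / im ∂_{k+1}:

  H_0: rank C_0 − rank ∂_1 = 3 − 2 = 1, and the invariant factors of ∂_1 are all 1, so H_0 = Z.
  H_1: rank ker ∂_1 − rank ∂_2 = (3 − 2) − 1 = 0, and the invariant factors of ∂_2 are all 1, so H_1 = 0.
  H_2: rank ker ∂_2 − rank ∂_3 = (1 − 1) − 0 = 0, and there is no ∂_3, so H_2 = 0.

H_0 = Z,  H_1 = 0,  H_2 = 0.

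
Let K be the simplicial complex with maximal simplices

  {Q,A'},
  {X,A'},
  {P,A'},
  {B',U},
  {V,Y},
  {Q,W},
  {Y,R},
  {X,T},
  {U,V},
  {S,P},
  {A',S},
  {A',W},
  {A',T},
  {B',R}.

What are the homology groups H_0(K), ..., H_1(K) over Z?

H_0 ≅ Z^2,  H_1 ≅ Z^4.

Order the vertices as P < Q < R < S < T < U < V < W < X < Y < A' < B'. Listing each simplex with vertices in this order, K has dimension 1 with simplices:

  0-simplices (12): [P], [Q], [R], [S], [T], [U], [V], [W], [X], [Y], [A'], [B']
  1-simplices (14): [P,S], [P,A'], [Q,W], [Q,A'], [R,Y], [R,B'], [S,A'], [T,X], [T,A'], [U,V], [U,B'], [V,Y], [W,A'], [X,A']

so the chain groups are C_0 ≅ Z^12, C_1 ≅ Z^14.

∂_1: C_1 → C_0 maps an edge to its endpoints' difference, ∂[p,q] = q − p. For instance
  ∂[R,Y] = [Y] − [R].
The resulting 12×14 matrix has rank 10, and its Smith normal form has invariant factors (1,1,1,1,1,1,1,1,1,1).

Reading off H_k = ker ∂_k / im ∂_{k+1}:

  H_0: rank C_0 − rank ∂_1 = 12 − 10 = 2, and the invariant factors of ∂_1 are all 1, so H_0 = Z^2.
  H_1: rank ker ∂_1 − rank ∂_2 = (14 − 10) − 0 = 4, and there is no ∂_2, so H_1 = Z^4.

As a check, the Euler characteristic is 12 − 14 = -2, which agrees with 2 − 4 = -2.
(K is a triangulation of the disjoint union of a wedge of 3 circles and the circle S^1.)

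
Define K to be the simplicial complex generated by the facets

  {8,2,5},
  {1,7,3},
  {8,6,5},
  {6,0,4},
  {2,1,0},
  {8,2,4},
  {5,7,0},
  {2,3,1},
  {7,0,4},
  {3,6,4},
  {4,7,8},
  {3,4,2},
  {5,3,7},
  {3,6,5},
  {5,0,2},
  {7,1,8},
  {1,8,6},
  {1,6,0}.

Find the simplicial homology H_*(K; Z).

H_0 = Z,  H_1 = Z^2,  H_2 = Z.

Fix the vertex order 0 < 1 < 2 < 3 < 4 < 5 < 6 < 7 < 8 and write every simplex with vertices in increasing order. Then dim K = 2 and the simplices of K are:

  0-simplices (9): [0], [1], [2], [3], [4], [5], [6], [7], [8]
  1-simplices (27): (27 of them)
  2-simplices (18): [0,1,2], [0,1,6], [0,2,5], [0,4,6], [0,4,7], [0,5,7], [1,2,3], [1,3,7], [1,6,8], [1,7,8], [2,3,4], [2,4,8], [2,5,8], [3,4,6], [3,5,6], [3,5,7], [4,7,8], [5,6,8]

so the chain groups are C_0 ≅ Z^9, C_1 ≅ Z^27, C_2 ≅ Z^18.

∂_1: C_1 → C_0 maps an edge to its endpoints' difference, ∂[p,q] = q − p. For instance
  ∂[0,5] = [5] − [0].
This gives a 9×27 integer matrix of rank 8; reducing to Smith normal form yields diagonal entries (1,1,1,1,1,1,1,1).

The boundary map ∂_2: C_2 → C_1 acts by ∂[p,q,r] = [q,r] − [p,r] + [p,q]. For instance
  ∂[5,6,8] = [6,8] − [5,8] + [5,6],
  ∂[1,3,7] = [3,7] − [1,7] + [1,3].
The 27×18 boundary matrix has rank 17 and Smith normal form diag(1,1,1,1,1,1,1,1,1,1,1,1,1,1,1,1,1).

Now H_k = ker ∂_k / im ∂_{k+1}, so:

  H_0: rank C_0 − rank ∂_1 = 9 − 8 = 1, and the invariant factors of ∂_1 are all 1, so H_0 ≅ Z.
  H_1: rank ker ∂_1 − rank ∂_2 = (27 − 8) − 17 = 2, and the invariant factors of ∂_2 are all 1, so H_1 ≅ Z^2.
  H_2: rank ker ∂_2 − rank ∂_3 = (18 − 17) − 0 = 1, and there is no ∂_3, so H_2 ≅ Z.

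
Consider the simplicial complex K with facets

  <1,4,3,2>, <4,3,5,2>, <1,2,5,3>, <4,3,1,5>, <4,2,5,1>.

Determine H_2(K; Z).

H_2 ≅ 0.

Order the vertices as 1 < 2 < 3 < 4 < 5. Listing each simplex with vertices in this order, K has dimension 3 with simplices:

  0-simplices (5): [1], [2], [3], [4], [5]
  1-simplices (10): [1,2], [1,3], [1,4], [1,5], [2,3], [2,4], [2,5], [3,4], [3,5], [4,5]
  2-simplices (10): [1,2,3], [1,2,4], [1,2,5], [1,3,4], [1,3,5], [1,4,5], [2,3,4], [2,3,5], [2,4,5], [3,4,5]
  3-simplices (5): [1,2,3,4], [1,2,3,5], [1,2,4,5], [1,3,4,5], [2,3,4,5]

giving chain groups C_0 ≅ Z^5, C_1 ≅ Z^10, C_2 ≅ Z^10, C_3 ≅ Z^5.

Boundary ∂_1: C_1 → C_0 sends each edge [p,q] (with p < q) to q − p. For instance
  ∂[4,5] = [5] − [4].
This gives a 5×10 integer matrix of rank 4; reducing to Smith normal form yields diagonal entries (1,1,1,1).

∂_2: C_2 → C_1 sends each 2-simplex [p,q,r] to [q,r] − [p,r] + [p,q]. For instance
  ∂[1,2,4] = [2,4] − [1,4] + [1,2],
  ∂[2,3,5] = [3,5] − [2,5] + [2,3].
The resulting 10×10 matrix has rank 6, and its Smith normal form has invariant factors (1,1,1,1,1,1).

The boundary map ∂_3: C_3 → C_2 sends each 3-simplex σ to the alternating sum Σ_i (−1)^i (σ with its i-th vertex removed). For instance
  ∂[1,2,3,4] = [2,3,4] − [1,3,4] + [1,2,4] − [1,2,3],
  ∂[1,2,3,5] = [2,3,5] − [1,3,5] + [1,2,5] − [1,2,3].
This gives a 10×5 integer matrix of rank 4; reducing to Smith normal form yields diagonal entries (1,1,1,1).

Computing H_k = (kernel of ∂_k) / (image of ∂_{k+1}):

  H_2: rank ker ∂_2 − rank ∂_3 = (10 − 6) − 4 = 0, and the invariant factors of ∂_3 are all 1, so H_2 ≅ 0.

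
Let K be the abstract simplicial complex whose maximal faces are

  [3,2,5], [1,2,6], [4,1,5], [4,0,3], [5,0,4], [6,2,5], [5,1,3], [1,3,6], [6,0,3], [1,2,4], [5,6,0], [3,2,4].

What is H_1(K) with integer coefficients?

We work with the vertex ordering 0 < 1 < 2 < 3 < 4 < 5 < 6. The simplices of K, each written with vertices in increasing order, are:

  0-simplices (7): [0], [1], [2], [3], [4], [5], [6]
  1-simplices (18): [0,3], [0,4], [0,5], [0,6], [1,2], [1,3], [1,4], [1,5], [1,6], [2,3], [2,4], [2,5], [2,6], [3,4], [3,5], [3,6], [4,5], [5,6]
  2-simplices (12): [0,3,4], [0,3,6], [0,4,5], [0,5,6], [1,2,4], [1,2,6], [1,3,5], [1,3,6], [1,4,5], [2,3,4], [2,3,5], [2,5,6]

Hence C_0 ≅ Z^7, C_1 ≅ Z^18, C_2 ≅ Z^12.

∂_1: C_1 → C_0 sends each edge [p,q] (with p < q) to q − p.
This gives a 7×18 integer matrix of rank 6; reducing to Smith normal form yields diagonal entries (1,1,1,1,1,1).

∂_2: C_2 → C_1 acts by ∂[p,q,r] = [q,r] − [p,r] + [p,q]. For instance
  ∂[1,2,4] = [2,4] − [1,4] + [1,2],
  ∂[2,3,4] = [3,4] − [2,4] + [2,3].
The resulting 18×12 matrix has rank 12, and its Smith normal form has invariant factors (1,1,1,1,1,1,1,1,1,1,1,2).

Reading off H_k = ker ∂_k / im ∂_{k+1}:

  H_1: rank ker ∂_1 − rank ∂_2 = (18 − 6) − 12 = 0, and ∂_2 has invariant factor 2 > 1, so H_1 ≅ Z/2.

H_1 = Z/2.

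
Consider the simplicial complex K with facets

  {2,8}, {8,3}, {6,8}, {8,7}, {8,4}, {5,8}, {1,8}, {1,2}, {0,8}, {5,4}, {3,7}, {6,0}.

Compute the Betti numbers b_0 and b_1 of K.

Take the total order 0 < 1 < 2 < 3 < 4 < 5 < 6 < 7 < 8 on the vertex set. Then K (dimension 1) consists of the simplices:

  0-simplices (9): [0], [1], [2], [3], [4], [5], [6], [7], [8]
  1-simplices (12): [0,6], [0,8], [1,2], [1,8], [2,8], [3,7], [3,8], [4,5], [4,8], [5,8], [6,8], [7,8]

Hence C_0 ≅ Z^9, C_1 ≅ Z^12.

The boundary map ∂_1: C_1 → C_0 is given by ∂[p,q] = [q] − [p]. For instance
  ∂[3,8] = [8] − [3].
This gives a 9×12 integer matrix of rank 8; reducing to Smith normal form yields diagonal entries (1,1,1,1,1,1,1,1).

From H_k ≅ ker(∂_k) / im(∂_{k+1}) we obtain:

  H_0: rank C_0 − rank ∂_1 = 9 − 8 = 1, and the invariant factors of ∂_1 are all 1, so H_0 ≅ Z.
  H_1: rank ker ∂_1 − rank ∂_2 = (12 − 8) − 0 = 4, and there is no ∂_2, so H_1 ≅ Z^4.

Hence the Betti numbers are b_0 = 1, b_1 = 4.

b_0 = 1, b_1 = 4.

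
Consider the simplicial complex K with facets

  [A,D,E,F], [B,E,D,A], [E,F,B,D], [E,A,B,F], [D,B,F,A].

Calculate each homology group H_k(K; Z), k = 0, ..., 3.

H_0 ≅ Z,  H_1 = 0,  H_2 = 0,  H_3 ≅ Z.

Take the total order A < B < D < E < F on the vertex set. Then K (dimension 3) consists of the simplices:

  0-simplices (5): A, B, D, E, F
  1-simplices (10): AB, AD, AE, AF, BD, BE, BF, DE, DF, EF
  2-simplices (10): ABD, ABE, ABF, ADE, ADF, AEF, BDE, BDF, BEF, DEF
  3-simplices (5): ABDE, ABDF, ABEF, ADEF, BDEF

Hence C_0 ≅ Z^5, C_1 ≅ Z^10, C_2 ≅ Z^10, C_3 ≅ Z^5.

Boundary ∂_1: C_1 → C_0 maps an edge to its endpoints' difference, ∂[p,q] = q − p. For instance
  ∂AE = E − A.
This gives a 5×10 integer matrix of rank 4; reducing to Smith normal form yields diagonal entries (1,1,1,1).

The boundary map ∂_2: C_2 → C_1 maps a triangle to the signed sum of its edges. For instance
  ∂ADE = DE − AE + AD,
  ∂BDF = DF − BF + BD.
As a 10×10 matrix over Z this has rank 6, with invariant factors (1,1,1,1,1,1).

∂_3: C_3 → C_2 sends each 3-simplex σ to the alternating sum Σ_i (−1)^i (σ with its i-th vertex removed). For instance
  ∂BDEF = DEF − BEF + BDF − BDE,
  ∂ADEF = DEF − AEF + ADF − ADE.
The 10×5 boundary matrix has rank 4 and Smith normal form diag(1,1,1,1).

From H_k ≅ ker(∂_k) / im(∂_{k+1}) we obtain:

  H_0: rank C_0 − rank ∂_1 = 5 − 4 = 1, and the invariant factors of ∂_1 are all 1, so H_0 = Z.
  H_1: rank ker ∂_1 − rank ∂_2 = (10 − 4) − 6 = 0, and the invariant factors of ∂_2 are all 1, so H_1 = 0.
  H_2: rank ker ∂_2 − rank ∂_3 = (10 − 6) − 4 = 0, and the invariant factors of ∂_3 are all 1, so H_2 = 0.
  H_3: rank ker ∂_3 − rank ∂_4 = (5 − 4) − 0 = 1, and there is no ∂_4, so H_3 = Z.

(K is a triangulation of the 3-sphere S^3.)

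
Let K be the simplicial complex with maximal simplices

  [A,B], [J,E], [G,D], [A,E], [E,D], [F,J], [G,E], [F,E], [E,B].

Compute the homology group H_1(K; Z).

H_1 ≅ Z^3.

K has 7 vertices, 9 edges.
rank ∂_1 = 6, rank ∂_2 = 0 ⇒ b_1 = 9 − 6 − 0 = 3. So H_1 = Z^3.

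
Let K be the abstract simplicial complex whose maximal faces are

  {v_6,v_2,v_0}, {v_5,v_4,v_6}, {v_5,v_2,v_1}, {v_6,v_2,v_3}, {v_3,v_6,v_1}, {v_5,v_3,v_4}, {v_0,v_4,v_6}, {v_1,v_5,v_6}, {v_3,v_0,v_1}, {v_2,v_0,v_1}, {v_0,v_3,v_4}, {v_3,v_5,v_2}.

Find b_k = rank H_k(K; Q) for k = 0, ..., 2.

Take the total order v_0 < v_1 < v_2 < v_3 < v_4 < v_5 < v_6 on the vertex set. Then K (dimension 2) consists of the simplices:

  0-simplices (7): [v_0], [v_1], [v_2], [v_3], [v_4], [v_5], [v_6]
  1-simplices (18): (18 of them)
  2-simplices (12): (12 of them)

giving chain groups C_0 ≅ Z^7, C_1 ≅ Z^18, C_2 ≅ Z^12.

Boundary ∂_1: C_1 → C_0 maps an edge to its endpoints' difference, ∂[p,q] = q − p.
The 7×18 boundary matrix has rank 6 and Smith normal form diag(1,1,1,1,1,1).

Boundary ∂_2: C_2 → C_1 maps a triangle to the signed sum of its edges. For instance
  ∂[v_3,v_4,v_5] = [v_4,v_5] − [v_3,v_5] + [v_3,v_4],
  ∂[v_1,v_3,v_6] = [v_3,v_6] − [v_1,v_6] + [v_1,v_3].
The 18×12 boundary matrix has rank 12 and Smith normal form diag(1,1,1,1,1,1,1,1,1,1,1,2).

Reading off H_k = ker ∂_k / im ∂_{k+1}:

  H_0: rank C_0 − rank ∂_1 = 7 − 6 = 1, and the invariant factors of ∂_1 are all 1, so H_0 ≅ Z.
  H_1: rank ker ∂_1 − rank ∂_2 = (18 − 6) − 12 = 0, and ∂_2 has invariant factor 2 > 1, so H_1 ≅ Z/2.
  H_2: rank ker ∂_2 − rank ∂_3 = (12 − 12) − 0 = 0, and there is no ∂_3, so H_2 ≅ 0.

Hence the Betti numbers are b_0 = 1, b_1 = 0, b_2 = 0.

b_0 = 1, b_1 = 0, b_2 = 0.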